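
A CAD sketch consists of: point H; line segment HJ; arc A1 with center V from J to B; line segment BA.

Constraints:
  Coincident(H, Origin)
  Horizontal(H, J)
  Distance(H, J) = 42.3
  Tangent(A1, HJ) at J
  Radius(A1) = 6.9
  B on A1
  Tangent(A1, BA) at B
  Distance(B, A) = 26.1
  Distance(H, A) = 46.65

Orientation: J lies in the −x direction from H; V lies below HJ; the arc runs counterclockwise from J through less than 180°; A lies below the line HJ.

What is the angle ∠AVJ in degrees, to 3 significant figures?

161°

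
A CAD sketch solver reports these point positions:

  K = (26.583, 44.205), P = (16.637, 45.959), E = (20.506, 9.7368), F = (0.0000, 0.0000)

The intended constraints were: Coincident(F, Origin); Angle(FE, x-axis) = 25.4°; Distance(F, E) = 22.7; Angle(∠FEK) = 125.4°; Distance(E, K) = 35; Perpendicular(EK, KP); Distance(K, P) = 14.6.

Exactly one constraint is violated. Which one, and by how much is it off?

Distance(K, P) = 14.6 — off by 4.50.

F = (0.00, 0.00) ✓; FE at 25.40° ✓; |FE| = 22.70 ✓; ∠FEK = 125.4° ✓; |EK| = 35.00 ✓; ∠(EK, KP) = 90.00° ✓; |KP| = 10.10 ✗.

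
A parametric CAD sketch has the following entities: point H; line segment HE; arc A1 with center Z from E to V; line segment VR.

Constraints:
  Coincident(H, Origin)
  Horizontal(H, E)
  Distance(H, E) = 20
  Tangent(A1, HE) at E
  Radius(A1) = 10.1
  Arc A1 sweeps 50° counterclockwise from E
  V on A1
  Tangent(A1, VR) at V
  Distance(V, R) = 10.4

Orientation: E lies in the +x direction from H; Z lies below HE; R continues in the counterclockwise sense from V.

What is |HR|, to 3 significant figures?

12.8

On A1, E sits at bearing 90° from Z; a 50° counterclockwise sweep puts V at bearing 140°, so V = Z + 10.1·(cos 140°, sin 140°) = (12.3, -3.61). Since A1 is tangent to VR there, ZV ⟂ VR, so VR runs along (−sin 140°, cos 140°); with |VR| = 10.4, R = (5.58, -11.6). Then |HR| = |R − H| = 12.8.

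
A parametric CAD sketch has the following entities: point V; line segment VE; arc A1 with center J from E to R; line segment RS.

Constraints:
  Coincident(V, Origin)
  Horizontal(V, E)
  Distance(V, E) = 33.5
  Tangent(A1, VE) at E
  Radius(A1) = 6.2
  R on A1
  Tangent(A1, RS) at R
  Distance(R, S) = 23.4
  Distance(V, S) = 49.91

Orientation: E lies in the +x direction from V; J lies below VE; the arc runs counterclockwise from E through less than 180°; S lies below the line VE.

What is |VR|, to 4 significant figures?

29.72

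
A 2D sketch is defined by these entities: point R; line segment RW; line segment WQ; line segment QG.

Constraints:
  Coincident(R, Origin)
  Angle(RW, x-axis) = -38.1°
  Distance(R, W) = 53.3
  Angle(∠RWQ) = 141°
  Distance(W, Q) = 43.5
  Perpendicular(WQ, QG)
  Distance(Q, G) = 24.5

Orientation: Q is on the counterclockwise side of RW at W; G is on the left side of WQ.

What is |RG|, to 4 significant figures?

85.40

∠RWQ = 141.0°, so WQ runs at -38.1° + (180° − 141.0°) = 0.9000° from the x-axis; with |WQ| = 43.5, Q = W + 43.5·(cos 0.9000°, sin 0.9000°) = (85.44, -32.20). WQ is perpendicular to QG; with |QG| = 24.5 on the left of WQ, G = Q + 24.5·(-0.01571, 0.9999) = (85.05, -7.708). Then |RG| = |G − R| = 85.40.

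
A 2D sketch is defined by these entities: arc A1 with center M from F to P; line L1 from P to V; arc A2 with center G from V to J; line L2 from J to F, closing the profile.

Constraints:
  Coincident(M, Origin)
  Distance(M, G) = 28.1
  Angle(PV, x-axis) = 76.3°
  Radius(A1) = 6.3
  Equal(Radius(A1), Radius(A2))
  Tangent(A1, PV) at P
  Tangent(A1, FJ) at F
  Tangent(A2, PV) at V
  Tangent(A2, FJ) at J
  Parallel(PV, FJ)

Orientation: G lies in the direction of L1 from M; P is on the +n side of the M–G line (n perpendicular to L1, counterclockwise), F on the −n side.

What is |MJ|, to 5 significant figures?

28.798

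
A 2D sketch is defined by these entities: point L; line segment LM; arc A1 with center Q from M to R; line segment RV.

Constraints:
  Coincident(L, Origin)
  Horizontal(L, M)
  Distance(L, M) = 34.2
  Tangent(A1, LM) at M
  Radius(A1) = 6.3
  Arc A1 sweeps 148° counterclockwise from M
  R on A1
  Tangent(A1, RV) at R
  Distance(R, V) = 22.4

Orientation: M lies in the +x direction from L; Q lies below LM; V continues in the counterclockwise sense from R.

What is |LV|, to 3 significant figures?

55.1

L is at the origin; L and M share the same y with |LM| = 34.2 and M on the +x side, so M = (34.2, 0.00). Tangency of A1 to LM means the radius QM is perpendicular to LM, so Q = M + (0, -6.3) = (34.2, -6.30). On A1, M sits at bearing 90° from Q; a 148° counterclockwise sweep puts R at bearing 238°, so R = Q + 6.3·(cos 238°, sin 238°) = (30.9, -11.6). Tangency of A1 to RV means the radius QR is perpendicular to RV, so RV runs along (−sin 238°, cos 238°); with |RV| = 22.4, V = (49.9, -23.5). Then |LV| = |V − L| = 55.1.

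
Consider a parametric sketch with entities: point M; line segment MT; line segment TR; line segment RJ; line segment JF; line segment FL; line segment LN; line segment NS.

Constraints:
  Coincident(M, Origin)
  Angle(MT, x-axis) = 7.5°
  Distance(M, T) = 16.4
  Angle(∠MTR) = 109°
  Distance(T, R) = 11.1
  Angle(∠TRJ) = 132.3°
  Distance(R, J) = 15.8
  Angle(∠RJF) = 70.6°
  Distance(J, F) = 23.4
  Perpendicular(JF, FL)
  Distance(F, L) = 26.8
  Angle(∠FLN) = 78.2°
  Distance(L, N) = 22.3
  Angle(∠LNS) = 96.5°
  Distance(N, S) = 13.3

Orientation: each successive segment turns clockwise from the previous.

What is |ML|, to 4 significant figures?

20.01

M is at the origin; MT runs at 7.5° with length 16.4, so T = (16.26, 2.141). ∠MTR = 109.0° gives TR at -63.50° from the x-axis; with |TR| = 11.1, R = (21.21, -7.793). ∠TRJ = 132.3° gives RJ at -111.2° from the x-axis; with |RJ| = 15.8, J = (15.50, -22.52). ∠RJF = 70.6° gives JF at 139.4° from the x-axis; with |JF| = 23.4, F = (-2.268, -7.296). JF ⟂ FL, so FL runs at 49.40°; with |FL| = 26.8, L = (15.17, 13.05). Then |ML| = |L − M| = 20.01.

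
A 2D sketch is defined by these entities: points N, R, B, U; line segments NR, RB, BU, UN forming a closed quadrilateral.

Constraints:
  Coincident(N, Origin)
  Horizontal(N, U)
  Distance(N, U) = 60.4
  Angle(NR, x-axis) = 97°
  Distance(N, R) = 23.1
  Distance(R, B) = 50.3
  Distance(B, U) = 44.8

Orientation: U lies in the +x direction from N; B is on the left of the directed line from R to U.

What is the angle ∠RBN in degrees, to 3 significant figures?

21.7°

N is at the origin; NU is horizontal with |NU| = 60.4 and U in +x, so U = (60.4, 0). NR runs at 97.0° with |NR| = 23.1, so R = (-2.82, 22.9). B is determined by |RB| = 50.3 and |BU| = 44.8 together: it lies at the intersection of circle(R, 50.3) and circle(U, 44.8). With |RU| = 67.2, the foot of the radical line on RU is 37.5 from R and the perpendicular offset is √(50.3² − 37.5²) = 33.5. Taking the left-of-RU solution: B = (43.9, 41.6).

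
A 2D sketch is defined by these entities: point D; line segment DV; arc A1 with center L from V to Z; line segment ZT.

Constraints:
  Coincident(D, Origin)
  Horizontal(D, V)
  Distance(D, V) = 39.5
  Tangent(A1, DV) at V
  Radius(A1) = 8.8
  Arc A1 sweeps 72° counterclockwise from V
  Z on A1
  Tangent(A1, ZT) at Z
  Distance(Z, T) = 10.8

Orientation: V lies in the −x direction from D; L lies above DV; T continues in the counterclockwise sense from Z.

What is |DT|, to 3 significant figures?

32.2

D is at the origin; DV is horizontal with |DV| = 39.5 and V on the −x side, so V = (-39.5, 0.00). Since A1 is tangent to DV there, LV ⟂ DV, so L = V + (0, 8.8) = (-39.5, 8.80). On A1, V sits at bearing -90° from L; a 72° counterclockwise sweep puts Z at bearing -18°, so Z = L + 8.8·(cos -18°, sin -18°) = (-31.1, 6.08). Tangency of A1 to ZT means the radius LZ is perpendicular to ZT, so ZT runs along (−sin -18°, cos -18°); with |ZT| = 10.8, T = (-27.8, 16.4). Then |DT| = |T − D| = 32.2.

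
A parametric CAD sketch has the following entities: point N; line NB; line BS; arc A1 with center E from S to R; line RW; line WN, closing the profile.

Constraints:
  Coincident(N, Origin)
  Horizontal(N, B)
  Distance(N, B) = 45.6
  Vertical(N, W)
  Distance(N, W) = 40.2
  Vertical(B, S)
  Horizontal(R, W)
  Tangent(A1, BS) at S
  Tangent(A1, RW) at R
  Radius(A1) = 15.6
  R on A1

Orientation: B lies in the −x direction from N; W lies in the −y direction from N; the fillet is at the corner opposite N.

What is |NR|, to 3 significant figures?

50.2

The virtual corner opposite N is at (-45.6, -40.2). The tangent condition forces ES to be normal to BS and since A1 is tangent to RW there, ER ⟂ RW, with radius 15.6, so the center E sits 15.6 in from both sides at E = (-30.0, -24.6). That places the tangent points at S = (-45.6, -24.6) on BS and R = (-30.0, -40.2) on RW. Then |NR| = |R − N| = 50.2.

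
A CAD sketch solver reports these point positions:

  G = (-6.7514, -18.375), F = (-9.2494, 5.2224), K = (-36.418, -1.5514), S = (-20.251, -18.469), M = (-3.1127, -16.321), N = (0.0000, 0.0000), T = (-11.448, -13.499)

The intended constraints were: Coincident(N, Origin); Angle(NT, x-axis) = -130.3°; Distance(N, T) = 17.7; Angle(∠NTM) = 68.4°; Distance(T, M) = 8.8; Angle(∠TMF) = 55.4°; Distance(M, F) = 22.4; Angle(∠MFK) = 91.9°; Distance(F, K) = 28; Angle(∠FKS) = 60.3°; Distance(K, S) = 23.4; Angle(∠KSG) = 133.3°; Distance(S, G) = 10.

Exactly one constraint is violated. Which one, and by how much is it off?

Distance(S, G) = 10 — off by 3.50.

N = (0.00, 0.00) ✓; NT at -130.3° ✓; |NT| = 17.70 ✓; ∠NTM = 68.40° ✓; |TM| = 8.800 ✓; ∠TMF = 55.40° ✓; |MF| = 22.40 ✓; ∠MFK = 91.90° ✓; |FK| = 28.00 ✓; ∠FKS = 60.30° ✓; |KS| = 23.40 ✓; ∠KSG = 133.3° ✓; |SG| = 13.50 ✗.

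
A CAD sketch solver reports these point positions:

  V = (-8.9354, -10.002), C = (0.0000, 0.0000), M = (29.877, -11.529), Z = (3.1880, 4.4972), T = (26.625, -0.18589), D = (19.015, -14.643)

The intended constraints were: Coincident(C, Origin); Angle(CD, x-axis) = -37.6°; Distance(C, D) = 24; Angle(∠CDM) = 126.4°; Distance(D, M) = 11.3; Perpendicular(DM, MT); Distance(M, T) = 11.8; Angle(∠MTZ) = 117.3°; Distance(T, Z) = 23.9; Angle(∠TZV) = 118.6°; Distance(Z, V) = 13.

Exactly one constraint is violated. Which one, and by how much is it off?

Distance(Z, V) = 13 — off by 5.90.

C = (0.00, 0.00) ✓; CD at -37.60° ✓; |CD| = 24.00 ✓; ∠CDM = 126.4° ✓; |DM| = 11.30 ✓; ∠(DM, MT) = 90.00° ✓; |MT| = 11.80 ✓; ∠MTZ = 117.3° ✓; |TZ| = 23.90 ✓; ∠TZV = 118.6° ✓; |ZV| = 18.90 ✗.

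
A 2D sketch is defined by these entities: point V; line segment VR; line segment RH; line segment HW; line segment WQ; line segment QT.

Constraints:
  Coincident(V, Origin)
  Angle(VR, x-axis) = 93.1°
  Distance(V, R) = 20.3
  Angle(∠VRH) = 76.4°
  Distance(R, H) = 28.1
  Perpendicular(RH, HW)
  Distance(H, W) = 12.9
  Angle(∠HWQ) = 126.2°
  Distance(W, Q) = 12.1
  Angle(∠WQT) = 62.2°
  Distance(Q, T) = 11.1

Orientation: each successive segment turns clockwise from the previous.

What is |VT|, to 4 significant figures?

16.01

V is at the origin; VR runs at 93.1° with length 20.3, so R = (-1.098, 20.27). ∠VRH = 76.4° gives RH at -10.50° from the x-axis; with |RH| = 28.1, H = (26.53, 15.15). RH is perpendicular to HW, so HW runs at -100.5°; with |HW| = 12.9, W = (24.18, 2.465). ∠HWQ = 126.2° gives WQ at -154.3° from the x-axis; with |WQ| = 12.1, Q = (13.28, -2.782). ∠WQT = 62.2° gives QT at 87.90° from the x-axis; with |QT| = 11.1, T = (13.68, 8.311). Then |VT| = |T − V| = 16.01.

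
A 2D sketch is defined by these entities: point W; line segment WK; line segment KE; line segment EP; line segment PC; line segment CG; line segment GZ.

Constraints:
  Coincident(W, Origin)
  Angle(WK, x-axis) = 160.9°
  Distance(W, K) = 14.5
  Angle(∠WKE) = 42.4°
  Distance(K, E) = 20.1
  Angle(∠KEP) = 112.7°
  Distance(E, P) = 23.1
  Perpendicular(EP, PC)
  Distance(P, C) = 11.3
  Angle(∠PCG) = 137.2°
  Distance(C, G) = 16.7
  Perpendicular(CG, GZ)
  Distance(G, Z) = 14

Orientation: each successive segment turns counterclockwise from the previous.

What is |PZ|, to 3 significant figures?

25.8

∠PCG = 137.2° gives CG at 139° from the x-axis; with |CG| = 16.7, G = (5.20, 11.7). CG is perpendicular to GZ, so GZ runs at -131°; with |GZ| = 14.0, Z = (-4.06, 1.20). Then |PZ| = |Z − P| = 25.8.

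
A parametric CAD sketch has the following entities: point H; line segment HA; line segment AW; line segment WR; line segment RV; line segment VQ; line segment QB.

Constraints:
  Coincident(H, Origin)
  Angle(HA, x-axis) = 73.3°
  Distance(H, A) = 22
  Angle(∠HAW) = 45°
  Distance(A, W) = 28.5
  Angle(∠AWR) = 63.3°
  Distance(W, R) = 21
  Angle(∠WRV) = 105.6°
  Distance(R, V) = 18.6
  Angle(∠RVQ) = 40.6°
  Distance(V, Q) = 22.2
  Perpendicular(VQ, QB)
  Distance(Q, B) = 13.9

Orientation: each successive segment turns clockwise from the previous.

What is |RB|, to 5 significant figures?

8.2747

H is at the origin; HA runs at 73.3° with length 22.0, so A = (6.3219, 21.072). ∠HAW = 45.0° gives AW at -61.700° from the x-axis; with |AW| = 28.5, W = (19.833, -4.0215). ∠AWR = 63.3° gives WR at -178.40° from the x-axis; with |WR| = 21.0, R = (-1.1584, -4.6079). ∠WRV = 105.6° gives RV at 107.20° from the x-axis; with |RV| = 18.6, V = (-6.6585, 13.160). ∠RVQ = 40.6° gives VQ at -32.200° from the x-axis; with |VQ| = 22.2, Q = (12.127, 1.3305). VQ ⟂ QB, so QB runs at -122.20°; with |QB| = 13.9, B = (4.7200, -10.432). Then |RB| = |B − R| = 8.2747.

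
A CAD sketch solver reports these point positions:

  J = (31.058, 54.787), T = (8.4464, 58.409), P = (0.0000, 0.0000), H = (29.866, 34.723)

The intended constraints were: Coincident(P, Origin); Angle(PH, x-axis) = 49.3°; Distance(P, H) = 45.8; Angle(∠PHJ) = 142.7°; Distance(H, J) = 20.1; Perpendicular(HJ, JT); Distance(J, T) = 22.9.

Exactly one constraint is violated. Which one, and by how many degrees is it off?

Perpendicular(HJ, JT) — off by 5.70°.

P = (0.00, 0.00) ✓; PH at 49.30° ✓; |PH| = 45.80 ✓; ∠PHJ = 142.7° ✓; |HJ| = 20.10 ✓; ∠(HJ, JT) = 84.30° ✗; |JT| = 22.90 ✓.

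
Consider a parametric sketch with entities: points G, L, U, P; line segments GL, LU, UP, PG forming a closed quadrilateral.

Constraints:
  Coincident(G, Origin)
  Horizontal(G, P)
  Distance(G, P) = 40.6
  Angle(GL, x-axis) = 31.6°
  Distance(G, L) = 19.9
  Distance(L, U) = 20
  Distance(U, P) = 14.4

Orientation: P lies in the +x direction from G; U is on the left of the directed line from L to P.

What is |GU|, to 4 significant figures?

39.18

G is at the origin; G and P share the same y with |GP| = 40.6 and P in +x, so P = (40.6, 0). GL runs at 31.6° with |GL| = 19.9, so L = (16.95, 10.43). U is determined by |LU| = 20.0 and |UP| = 14.4 together: it lies at the intersection of circle(L, 20.0) and circle(P, 14.4). With |LP| = 25.85, the foot of the radical line on LP is 16.65 from L and the perpendicular offset is √(20.0² − 16.65²) = 11.08. Taking the left-of-LP solution: U = (36.65, 13.85).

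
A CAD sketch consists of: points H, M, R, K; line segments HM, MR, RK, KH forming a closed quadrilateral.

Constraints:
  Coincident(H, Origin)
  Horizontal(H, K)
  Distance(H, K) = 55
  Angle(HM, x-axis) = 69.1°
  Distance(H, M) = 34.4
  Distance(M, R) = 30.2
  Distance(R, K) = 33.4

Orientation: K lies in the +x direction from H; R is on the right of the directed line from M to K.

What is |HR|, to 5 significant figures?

22.056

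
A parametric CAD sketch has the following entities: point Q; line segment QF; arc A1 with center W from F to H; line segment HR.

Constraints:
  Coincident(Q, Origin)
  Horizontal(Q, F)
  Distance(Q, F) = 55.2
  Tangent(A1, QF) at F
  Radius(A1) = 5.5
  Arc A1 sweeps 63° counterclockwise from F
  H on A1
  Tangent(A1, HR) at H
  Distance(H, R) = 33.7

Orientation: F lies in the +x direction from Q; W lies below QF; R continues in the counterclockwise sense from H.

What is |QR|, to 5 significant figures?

48.125

On A1, F sits at bearing 90° from W; a 63° counterclockwise sweep puts H at bearing 153°, so H = W + 5.5·(cos 153°, sin 153°) = (50.299, -3.0031). Since A1 is tangent to HR there, WH ⟂ HR, so HR runs along (−sin 153°, cos 153°); with |HR| = 33.7, R = (35.000, -33.030). Then |QR| = |R − Q| = 48.125.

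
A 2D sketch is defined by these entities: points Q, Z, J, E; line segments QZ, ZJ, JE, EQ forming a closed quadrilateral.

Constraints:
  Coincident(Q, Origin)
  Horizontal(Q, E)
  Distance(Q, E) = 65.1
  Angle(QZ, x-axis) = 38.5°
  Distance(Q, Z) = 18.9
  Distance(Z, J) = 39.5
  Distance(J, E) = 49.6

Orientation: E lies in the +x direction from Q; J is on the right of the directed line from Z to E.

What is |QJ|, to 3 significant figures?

35.5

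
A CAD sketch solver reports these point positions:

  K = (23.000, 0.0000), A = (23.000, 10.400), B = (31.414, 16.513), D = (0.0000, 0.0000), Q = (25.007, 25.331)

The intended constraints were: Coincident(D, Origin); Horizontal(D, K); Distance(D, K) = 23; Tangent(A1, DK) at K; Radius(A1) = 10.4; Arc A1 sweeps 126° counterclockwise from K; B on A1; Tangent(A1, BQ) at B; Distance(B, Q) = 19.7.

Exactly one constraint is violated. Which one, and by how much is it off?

Distance(B, Q) = 19.7 — off by 8.80.

D = (0.00, 0.00) ✓; D.y = 0.00, K.y = 0.00 ✓; |DK| = 23.00 ✓; ∠(AK, KD) = 90.00° ✓; |AK| = 10.40 ✓; bearing(A→B) − bearing(A→K) = 126.0° ✓; |AB| = 10.40 ✓; ∠(AB, BQ) = 90.00° ✓; |BQ| = 10.90 ✗.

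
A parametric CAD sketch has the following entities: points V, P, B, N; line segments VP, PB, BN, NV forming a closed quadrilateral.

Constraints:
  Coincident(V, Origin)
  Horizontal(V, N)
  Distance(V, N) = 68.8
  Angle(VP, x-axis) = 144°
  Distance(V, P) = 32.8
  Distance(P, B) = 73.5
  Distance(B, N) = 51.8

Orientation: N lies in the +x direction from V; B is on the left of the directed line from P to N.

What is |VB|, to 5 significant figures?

61.585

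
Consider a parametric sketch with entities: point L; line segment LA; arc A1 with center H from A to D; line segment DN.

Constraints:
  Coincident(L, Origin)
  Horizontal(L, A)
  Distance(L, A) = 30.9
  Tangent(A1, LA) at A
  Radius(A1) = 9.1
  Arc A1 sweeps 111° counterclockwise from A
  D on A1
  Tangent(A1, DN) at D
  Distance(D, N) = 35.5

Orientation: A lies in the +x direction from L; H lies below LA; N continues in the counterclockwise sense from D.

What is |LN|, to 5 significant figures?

57.484

L is at the origin; L and A share the same y with |LA| = 30.9 and A on the +x side, so A = (30.900, 0.0000). The tangent condition forces HA to be normal to LA, so H = A + (0, -9.1) = (30.900, -9.1000). On A1, A sits at bearing 90° from H; a 111° counterclockwise sweep puts D at bearing 201°, so D = H + 9.1·(cos 201°, sin 201°) = (22.404, -12.361). Since A1 is tangent to DN there, HD ⟂ DN, so DN runs along (−sin 201°, cos 201°); with |DN| = 35.5, N = (35.126, -45.503). Then |LN| = |N − L| = 57.484.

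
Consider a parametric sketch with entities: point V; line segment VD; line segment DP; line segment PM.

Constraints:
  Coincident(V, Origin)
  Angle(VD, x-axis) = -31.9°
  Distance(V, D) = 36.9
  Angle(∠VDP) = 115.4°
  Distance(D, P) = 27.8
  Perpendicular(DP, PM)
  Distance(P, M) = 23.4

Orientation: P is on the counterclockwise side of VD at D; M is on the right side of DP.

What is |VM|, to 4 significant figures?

71.57

V is at the origin; VD runs at -31.9° with length 36.9, so D = 36.9·(cos -31.9°, sin -31.9°) = (31.33, -19.50). ∠VDP = 115.4°, so DP runs at -31.9° + (180° − 115.4°) = 32.70° from the x-axis; with |DP| = 27.8, P = D + 27.8·(cos 32.70°, sin 32.70°) = (54.72, -4.481). DP is perpendicular to PM; with |PM| = 23.4 on the right of DP, M = P + 23.4·(0.5402, -0.8415) = (67.36, -24.17). Then |VM| = |M − V| = 71.57.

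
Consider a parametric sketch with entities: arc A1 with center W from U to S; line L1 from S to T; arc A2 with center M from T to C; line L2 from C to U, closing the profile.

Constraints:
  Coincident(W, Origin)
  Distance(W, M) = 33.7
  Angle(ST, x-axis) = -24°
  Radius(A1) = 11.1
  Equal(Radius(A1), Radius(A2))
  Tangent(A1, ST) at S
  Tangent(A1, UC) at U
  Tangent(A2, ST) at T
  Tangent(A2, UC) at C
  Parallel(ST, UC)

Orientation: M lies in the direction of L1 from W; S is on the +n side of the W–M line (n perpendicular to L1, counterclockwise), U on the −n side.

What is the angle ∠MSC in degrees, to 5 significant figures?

15.144°

Tangency of A1 to both parallel lines with radius 11.1 puts S and U at W ± 11.1·n: S = (4.5148, 10.140), U = (-4.5148, -10.140). Equal radii place T and C the same way about M: T = M + 11.1·n = (35.301, -3.5667), C = M − 11.1·n = (26.272, -23.847). Then cos ∠MSC = SM·SC / (|SM||SC|), giving 15.144°.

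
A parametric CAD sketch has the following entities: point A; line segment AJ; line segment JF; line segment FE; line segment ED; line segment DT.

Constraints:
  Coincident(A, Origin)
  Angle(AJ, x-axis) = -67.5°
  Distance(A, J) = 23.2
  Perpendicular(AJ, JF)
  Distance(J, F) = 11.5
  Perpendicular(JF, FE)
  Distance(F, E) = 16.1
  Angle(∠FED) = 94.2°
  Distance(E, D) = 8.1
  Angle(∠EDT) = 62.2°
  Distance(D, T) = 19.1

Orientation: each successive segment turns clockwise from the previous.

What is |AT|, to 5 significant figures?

26.438

A is at the origin; AJ runs at -67.5° with length 23.2, so J = (8.8783, -21.434). AJ ⟂ JF, so JF runs at -157.50°; with |JF| = 11.5, F = (-1.7464, -25.835). The perpendicularity gives FE at right angles to JF, so FE runs at 112.50°; with |FE| = 16.1, E = (-7.9076, -10.960). ∠FED = 94.2° gives ED at 26.700° from the x-axis; with |ED| = 8.1, D = (-0.67125, -7.3209). ∠EDT = 62.2° gives DT at -91.100° from the x-axis; with |DT| = 19.1, T = (-1.0379, -26.417). Then |AT| = |T − A| = 26.438.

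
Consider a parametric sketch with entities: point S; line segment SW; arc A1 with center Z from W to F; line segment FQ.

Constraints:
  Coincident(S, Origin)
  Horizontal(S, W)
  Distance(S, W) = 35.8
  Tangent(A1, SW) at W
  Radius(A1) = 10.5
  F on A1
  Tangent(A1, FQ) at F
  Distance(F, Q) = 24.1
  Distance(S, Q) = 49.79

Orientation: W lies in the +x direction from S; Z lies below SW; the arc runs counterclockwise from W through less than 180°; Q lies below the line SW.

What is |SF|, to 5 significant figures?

29.358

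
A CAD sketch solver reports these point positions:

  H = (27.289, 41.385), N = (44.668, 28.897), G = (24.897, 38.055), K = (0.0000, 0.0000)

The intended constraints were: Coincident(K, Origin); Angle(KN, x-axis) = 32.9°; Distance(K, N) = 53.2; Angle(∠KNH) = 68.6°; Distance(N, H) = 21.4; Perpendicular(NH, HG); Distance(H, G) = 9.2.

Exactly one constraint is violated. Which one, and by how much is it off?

Distance(H, G) = 9.2 — off by 5.10.

K = (0.00, 0.00) ✓; KN at 32.90° ✓; |KN| = 53.20 ✓; ∠KNH = 68.60° ✓; |NH| = 21.40 ✓; ∠(NH, HG) = 90.01° ✓; |HG| = 4.100 ✗.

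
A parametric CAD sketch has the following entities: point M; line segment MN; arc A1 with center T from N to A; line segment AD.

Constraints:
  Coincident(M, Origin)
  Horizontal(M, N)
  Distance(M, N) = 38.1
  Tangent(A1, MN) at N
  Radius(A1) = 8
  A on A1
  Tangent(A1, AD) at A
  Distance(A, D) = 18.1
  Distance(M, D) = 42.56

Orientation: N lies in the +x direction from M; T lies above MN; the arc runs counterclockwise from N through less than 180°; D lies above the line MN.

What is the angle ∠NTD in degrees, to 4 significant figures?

164.6°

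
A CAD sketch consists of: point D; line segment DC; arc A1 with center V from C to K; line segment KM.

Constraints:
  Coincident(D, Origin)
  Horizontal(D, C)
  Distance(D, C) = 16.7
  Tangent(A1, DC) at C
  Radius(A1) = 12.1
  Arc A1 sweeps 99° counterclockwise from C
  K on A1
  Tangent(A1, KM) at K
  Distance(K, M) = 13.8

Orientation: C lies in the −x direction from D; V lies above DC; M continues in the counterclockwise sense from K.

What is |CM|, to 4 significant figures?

29.31

On A1, C sits at bearing -90° from V; a 99° counterclockwise sweep puts K at bearing 9°, so K = V + 12.1·(cos 9°, sin 9°) = (-4.749, 13.99). The tangent condition forces VK to be normal to KM, so KM runs along (−sin 9°, cos 9°); with |KM| = 13.8, M = (-6.908, 27.62). Then |CM| = |M − C| = 29.31.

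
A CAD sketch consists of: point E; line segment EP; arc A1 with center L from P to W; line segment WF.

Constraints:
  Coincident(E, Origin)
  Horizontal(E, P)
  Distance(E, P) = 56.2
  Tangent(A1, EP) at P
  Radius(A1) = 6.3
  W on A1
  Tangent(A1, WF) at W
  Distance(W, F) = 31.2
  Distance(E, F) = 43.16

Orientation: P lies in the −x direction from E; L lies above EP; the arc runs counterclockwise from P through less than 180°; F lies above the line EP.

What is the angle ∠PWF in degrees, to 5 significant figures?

152.85°

Checks: |LW| = 6.300 ✓; ∠(LW, WF) = 90.00° ✓; |WF| = 31.20 ✓; |EF| = 43.16 ✓.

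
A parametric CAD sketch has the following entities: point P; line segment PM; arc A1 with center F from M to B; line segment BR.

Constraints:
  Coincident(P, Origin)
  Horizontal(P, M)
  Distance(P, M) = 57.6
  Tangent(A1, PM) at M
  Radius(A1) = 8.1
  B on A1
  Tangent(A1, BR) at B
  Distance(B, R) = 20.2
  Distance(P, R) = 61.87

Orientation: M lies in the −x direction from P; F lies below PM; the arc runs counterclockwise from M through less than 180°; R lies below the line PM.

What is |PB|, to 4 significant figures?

65.72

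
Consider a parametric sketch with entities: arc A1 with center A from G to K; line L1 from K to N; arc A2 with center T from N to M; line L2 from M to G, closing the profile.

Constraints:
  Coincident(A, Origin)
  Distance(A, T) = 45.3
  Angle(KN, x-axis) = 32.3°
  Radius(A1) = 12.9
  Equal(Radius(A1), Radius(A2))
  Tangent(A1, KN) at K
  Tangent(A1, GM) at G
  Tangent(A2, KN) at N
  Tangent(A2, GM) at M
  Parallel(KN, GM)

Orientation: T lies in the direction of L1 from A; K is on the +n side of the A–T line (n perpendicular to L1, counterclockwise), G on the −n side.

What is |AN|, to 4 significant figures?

47.10

The slot axis is L1's direction at 32.3°, so u = (cos 32.3°, sin 32.3°) = (0.8453, 0.5344) and n = (−sin 32.3°, cos 32.3°) = (-0.5344, 0.8453). A is at the origin and T lies 45.3 along u from A, so T = 45.3·u = (38.29, 24.21). Tangency of A1 to both parallel lines with radius 12.9 puts K and G at A ± 12.9·n: K = (-6.893, 10.90), G = (6.893, -10.90). Equal radii place N and M the same way about T: N = T + 12.9·n = (31.40, 35.11), M = T − 12.9·n = (45.18, 13.30). Then |AN| = |N − A| = 47.10.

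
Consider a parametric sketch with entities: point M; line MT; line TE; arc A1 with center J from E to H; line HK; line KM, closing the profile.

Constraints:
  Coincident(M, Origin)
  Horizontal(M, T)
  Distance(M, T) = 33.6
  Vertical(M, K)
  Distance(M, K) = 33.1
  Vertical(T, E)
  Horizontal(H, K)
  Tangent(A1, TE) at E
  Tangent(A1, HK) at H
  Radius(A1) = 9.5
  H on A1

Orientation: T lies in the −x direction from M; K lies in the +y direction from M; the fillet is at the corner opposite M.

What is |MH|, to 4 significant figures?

40.94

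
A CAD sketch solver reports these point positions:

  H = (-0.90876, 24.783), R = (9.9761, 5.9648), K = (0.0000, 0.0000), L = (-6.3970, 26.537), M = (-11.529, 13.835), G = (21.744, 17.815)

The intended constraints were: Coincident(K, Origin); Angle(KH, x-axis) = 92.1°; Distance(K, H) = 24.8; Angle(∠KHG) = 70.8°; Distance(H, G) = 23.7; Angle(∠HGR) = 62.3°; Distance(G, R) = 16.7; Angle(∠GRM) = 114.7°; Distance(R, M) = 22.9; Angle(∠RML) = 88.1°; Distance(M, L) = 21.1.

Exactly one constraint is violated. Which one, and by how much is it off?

Distance(M, L) = 21.1 — off by 7.40.

K = (0.00, 0.00) ✓; KH at 92.10° ✓; |KH| = 24.80 ✓; ∠KHG = 70.80° ✓; |HG| = 23.70 ✓; ∠HGR = 62.30° ✓; |GR| = 16.70 ✓; ∠GRM = 114.7° ✓; |RM| = 22.90 ✓; ∠RML = 88.10° ✓; |ML| = 13.70 ✗.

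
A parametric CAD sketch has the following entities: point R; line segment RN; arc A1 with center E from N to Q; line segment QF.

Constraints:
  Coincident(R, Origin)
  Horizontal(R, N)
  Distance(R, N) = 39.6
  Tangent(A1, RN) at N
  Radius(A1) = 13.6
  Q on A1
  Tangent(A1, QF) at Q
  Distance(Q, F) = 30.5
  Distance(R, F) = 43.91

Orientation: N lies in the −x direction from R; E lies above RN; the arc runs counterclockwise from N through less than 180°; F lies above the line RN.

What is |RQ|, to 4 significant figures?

28.33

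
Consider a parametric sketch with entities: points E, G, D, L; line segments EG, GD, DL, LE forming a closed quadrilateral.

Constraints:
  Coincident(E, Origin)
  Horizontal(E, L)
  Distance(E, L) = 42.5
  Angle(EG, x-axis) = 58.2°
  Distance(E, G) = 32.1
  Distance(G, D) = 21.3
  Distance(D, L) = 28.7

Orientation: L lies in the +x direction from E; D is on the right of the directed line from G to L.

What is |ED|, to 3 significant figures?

15.7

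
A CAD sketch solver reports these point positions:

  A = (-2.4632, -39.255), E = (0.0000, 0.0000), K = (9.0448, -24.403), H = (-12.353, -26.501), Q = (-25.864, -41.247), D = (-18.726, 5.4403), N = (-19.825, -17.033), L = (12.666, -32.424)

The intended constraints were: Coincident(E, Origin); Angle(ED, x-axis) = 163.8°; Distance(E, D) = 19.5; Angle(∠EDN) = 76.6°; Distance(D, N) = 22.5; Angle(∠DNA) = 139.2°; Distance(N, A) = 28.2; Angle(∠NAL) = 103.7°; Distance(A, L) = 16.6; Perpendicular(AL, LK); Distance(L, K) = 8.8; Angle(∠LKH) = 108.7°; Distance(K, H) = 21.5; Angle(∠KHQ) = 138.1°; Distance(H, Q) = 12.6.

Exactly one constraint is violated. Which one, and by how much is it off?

Distance(H, Q) = 12.6 — off by 7.40.

E = (0.00, 0.00) ✓; ED at 163.8° ✓; |ED| = 19.50 ✓; ∠EDN = 76.60° ✓; |DN| = 22.50 ✓; ∠DNA = 139.2° ✓; |NA| = 28.20 ✓; ∠NAL = 103.7° ✓; |AL| = 16.60 ✓; ∠(AL, LK) = 90.00° ✓; |LK| = 8.801 ✓; ∠LKH = 108.7° ✓; |KH| = 21.50 ✓; ∠KHQ = 138.1° ✓; |HQ| = 20.00 ✗.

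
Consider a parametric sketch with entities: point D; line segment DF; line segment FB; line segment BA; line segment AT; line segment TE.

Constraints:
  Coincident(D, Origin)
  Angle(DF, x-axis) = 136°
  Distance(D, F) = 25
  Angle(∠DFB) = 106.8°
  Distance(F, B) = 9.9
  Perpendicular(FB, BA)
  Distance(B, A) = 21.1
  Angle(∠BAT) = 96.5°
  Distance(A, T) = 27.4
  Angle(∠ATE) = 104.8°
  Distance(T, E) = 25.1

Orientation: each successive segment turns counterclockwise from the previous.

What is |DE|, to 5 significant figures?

30.060

∠BAT = 96.5° gives AT at 22.700° from the x-axis; with |AT| = 27.4, T = (8.9460, 4.6918). ∠ATE = 104.8° gives TE at 97.900° from the x-axis; with |TE| = 25.1, E = (5.4961, 29.554). Then |DE| = |E − D| = 30.060.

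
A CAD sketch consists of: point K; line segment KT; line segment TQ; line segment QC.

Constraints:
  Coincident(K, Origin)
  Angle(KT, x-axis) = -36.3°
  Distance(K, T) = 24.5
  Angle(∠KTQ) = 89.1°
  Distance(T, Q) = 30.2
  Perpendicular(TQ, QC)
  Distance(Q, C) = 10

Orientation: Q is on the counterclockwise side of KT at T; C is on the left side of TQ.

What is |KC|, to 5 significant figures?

33.153

K is at the origin; KT runs at -36.3° with length 24.5, so T = 24.5·(cos -36.3°, sin -36.3°) = (19.745, -14.504). ∠KTQ = 89.1°, so TQ runs at -36.3° + (180° − 89.1°) = 54.600° from the x-axis; with |TQ| = 30.2, Q = T + 30.2·(cos 54.600°, sin 54.600°) = (37.240, 10.113). TQ ⟂ QC; with |QC| = 10.0 on the left of TQ, C = Q + 10.0·(-0.81513, 0.57928) = (29.088, 15.905). Then |KC| = |C − K| = 33.153.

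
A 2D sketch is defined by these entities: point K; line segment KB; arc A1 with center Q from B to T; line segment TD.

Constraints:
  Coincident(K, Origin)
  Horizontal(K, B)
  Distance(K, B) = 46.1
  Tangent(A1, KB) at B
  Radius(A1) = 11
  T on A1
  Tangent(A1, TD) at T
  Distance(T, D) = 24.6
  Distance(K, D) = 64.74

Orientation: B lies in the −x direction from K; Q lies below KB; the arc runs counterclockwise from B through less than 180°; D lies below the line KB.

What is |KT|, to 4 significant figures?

58.37

K is at the origin; K and B share the same y with |KB| = 46.1 and B on the −x side, so B = (-46.10, 0.000). The tangent condition forces QB to be normal to KB, so Q = B + (0, -11) = (-46.10, -11.00). Since QT ⟂ TD (tangency), |QD| = √(11.0² + 24.6²) = 26.95 regardless of where T sits on A1. So D lies on both circle(K, 64.74) and circle(Q, 26.95); the below-KB intersection is D = (-53.11, -37.02). T is the foot of the tangent from D: T = (-56.96, -12.72).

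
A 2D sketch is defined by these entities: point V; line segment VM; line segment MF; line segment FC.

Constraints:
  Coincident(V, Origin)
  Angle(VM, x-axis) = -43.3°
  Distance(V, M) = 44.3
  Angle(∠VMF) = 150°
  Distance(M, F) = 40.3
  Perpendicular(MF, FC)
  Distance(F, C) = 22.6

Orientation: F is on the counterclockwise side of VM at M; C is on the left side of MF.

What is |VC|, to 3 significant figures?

78.7

∠VMF = 150.0°, so MF runs at -43.3° + (180° − 150.0°) = -13.3° from the x-axis; with |MF| = 40.3, F = M + 40.3·(cos -13.3°, sin -13.3°) = (71.5, -39.7). The perpendicularity gives FC at right angles to MF; with |FC| = 22.6 on the left of MF, C = F + 22.6·(0.230, 0.973) = (76.7, -17.7). Then |VC| = |C − V| = 78.7.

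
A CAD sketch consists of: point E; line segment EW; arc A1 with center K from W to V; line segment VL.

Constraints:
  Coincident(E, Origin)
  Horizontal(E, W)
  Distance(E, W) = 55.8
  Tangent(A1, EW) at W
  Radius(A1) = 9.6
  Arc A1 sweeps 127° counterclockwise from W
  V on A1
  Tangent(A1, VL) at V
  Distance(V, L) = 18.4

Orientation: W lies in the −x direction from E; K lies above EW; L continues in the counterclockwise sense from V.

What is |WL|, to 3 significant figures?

30.3

E is at the origin; EW is horizontal with |EW| = 55.8 and W on the −x side, so W = (-55.8, 0.00). A1 meets EW tangentially, so KW is at right angles to EW, so K = W + (0, 9.6) = (-55.8, 9.60). On A1, W sits at bearing -90° from K; a 127° counterclockwise sweep puts V at bearing 37°, so V = K + 9.6·(cos 37°, sin 37°) = (-48.1, 15.4). A1 meets VL tangentially, so KV is at right angles to VL, so VL runs along (−sin 37°, cos 37°); with |VL| = 18.4, L = (-59.2, 30.1). Then |WL| = |L − W| = 30.3.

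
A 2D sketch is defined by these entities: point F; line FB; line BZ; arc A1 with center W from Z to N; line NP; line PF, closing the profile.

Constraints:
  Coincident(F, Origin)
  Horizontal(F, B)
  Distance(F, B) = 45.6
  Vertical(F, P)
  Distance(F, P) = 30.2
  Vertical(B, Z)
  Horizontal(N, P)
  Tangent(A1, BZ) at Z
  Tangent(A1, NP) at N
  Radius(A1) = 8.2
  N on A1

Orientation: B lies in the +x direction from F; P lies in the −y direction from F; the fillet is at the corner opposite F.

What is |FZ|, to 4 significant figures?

50.63

F is at the origin; FB is horizontal with |FB| = 45.6 and B on the +x side, so B = (45.60, 0.000). F and P share the same x with |FP| = 30.2 and P on the −y side, so P = (0.000, -30.20). The virtual corner opposite F is at (45.60, -30.20). Tangency of A1 to BZ means the radius WZ is perpendicular to BZ and the tangent condition forces WN to be normal to NP, with radius 8.2, so the center W sits 8.2 in from both sides at W = (37.40, -22.00). That places the tangent points at Z = (45.60, -22.00) on BZ and N = (37.40, -30.20) on NP. Then |FZ| = |Z − F| = 50.63.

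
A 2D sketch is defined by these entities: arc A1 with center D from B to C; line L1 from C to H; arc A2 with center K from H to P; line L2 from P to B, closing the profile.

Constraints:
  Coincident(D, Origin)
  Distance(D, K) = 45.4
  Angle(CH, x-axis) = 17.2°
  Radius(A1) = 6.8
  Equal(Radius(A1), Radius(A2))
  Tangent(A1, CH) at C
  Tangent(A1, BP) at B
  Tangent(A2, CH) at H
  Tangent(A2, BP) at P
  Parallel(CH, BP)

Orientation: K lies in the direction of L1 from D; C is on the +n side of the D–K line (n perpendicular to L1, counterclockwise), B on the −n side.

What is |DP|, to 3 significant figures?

45.9

The slot axis is L1's direction at 17.2°, so u = (cos 17.2°, sin 17.2°) = (0.955, 0.296) and n = (−sin 17.2°, cos 17.2°) = (-0.296, 0.955). D is at the origin and K lies 45.4 along u from D, so K = 45.4·u = (43.4, 13.4). Tangency of A1 to both parallel lines with radius 6.8 puts C and B at D ± 6.8·n: C = (-2.01, 6.50), B = (2.01, -6.50). Equal radii place H and P the same way about K: H = K + 6.8·n = (41.4, 19.9), P = K − 6.8·n = (45.4, 6.93). Then |DP| = |P − D| = 45.9.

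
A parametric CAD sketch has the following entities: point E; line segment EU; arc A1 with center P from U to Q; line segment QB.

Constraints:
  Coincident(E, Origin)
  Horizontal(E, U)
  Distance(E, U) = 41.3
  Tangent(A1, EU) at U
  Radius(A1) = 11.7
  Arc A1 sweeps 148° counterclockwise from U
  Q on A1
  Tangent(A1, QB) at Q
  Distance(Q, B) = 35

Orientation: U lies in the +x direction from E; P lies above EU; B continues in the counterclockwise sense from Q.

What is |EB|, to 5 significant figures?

43.944

E is at the origin; EU is horizontal with |EU| = 41.3 and U on the +x side, so U = (41.300, 0.0000). Tangency of A1 to EU means the radius PU is perpendicular to EU, so P = U + (0, 11.7) = (41.300, 11.700). On A1, U sits at bearing -90° from P; a 148° counterclockwise sweep puts Q at bearing 58°, so Q = P + 11.7·(cos 58°, sin 58°) = (47.500, 21.622). A1 meets QB tangentially, so PQ is at right angles to QB, so QB runs along (−sin 58°, cos 58°); with |QB| = 35.0, B = (17.818, 40.169). Then |EB| = |B − E| = 43.944.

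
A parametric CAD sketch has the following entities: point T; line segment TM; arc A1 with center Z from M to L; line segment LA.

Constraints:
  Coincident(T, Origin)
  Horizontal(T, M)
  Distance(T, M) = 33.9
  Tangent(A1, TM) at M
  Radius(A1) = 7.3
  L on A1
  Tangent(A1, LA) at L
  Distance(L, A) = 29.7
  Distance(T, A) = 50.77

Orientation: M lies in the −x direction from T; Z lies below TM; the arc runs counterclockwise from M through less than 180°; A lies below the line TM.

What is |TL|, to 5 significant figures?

41.974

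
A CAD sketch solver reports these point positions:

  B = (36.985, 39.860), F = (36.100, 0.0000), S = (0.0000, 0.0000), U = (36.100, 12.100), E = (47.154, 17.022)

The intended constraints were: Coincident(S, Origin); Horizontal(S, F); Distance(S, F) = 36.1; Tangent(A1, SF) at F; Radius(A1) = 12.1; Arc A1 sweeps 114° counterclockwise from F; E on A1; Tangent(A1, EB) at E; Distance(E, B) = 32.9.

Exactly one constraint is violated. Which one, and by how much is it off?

Distance(E, B) = 32.9 — off by 7.90.

S = (0.00, 0.00) ✓; S.y = 0.00, F.y = 0.00 ✓; |SF| = 36.10 ✓; ∠(UF, FS) = 90.00° ✓; |UF| = 12.10 ✓; bearing(U→E) − bearing(U→F) = 114.0° ✓; |UE| = 12.10 ✓; ∠(UE, EB) = 90.00° ✓; |EB| = 25.00 ✗.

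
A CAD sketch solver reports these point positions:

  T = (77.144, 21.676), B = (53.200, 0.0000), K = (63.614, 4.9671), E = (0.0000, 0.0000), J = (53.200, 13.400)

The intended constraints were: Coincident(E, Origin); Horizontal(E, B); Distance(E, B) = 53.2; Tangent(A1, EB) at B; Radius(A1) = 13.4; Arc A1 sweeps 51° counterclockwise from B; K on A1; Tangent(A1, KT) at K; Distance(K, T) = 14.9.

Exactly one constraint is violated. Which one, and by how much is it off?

Distance(K, T) = 14.9 — off by 6.60.

E = (0.00, 0.00) ✓; E.y = 0.00, B.y = 0.00 ✓; |EB| = 53.20 ✓; ∠(JB, BE) = 90.00° ✓; |JB| = 13.40 ✓; bearing(J→K) − bearing(J→B) = 51.00° ✓; |JK| = 13.40 ✓; ∠(JK, KT) = 90.00° ✓; |KT| = 21.50 ✗.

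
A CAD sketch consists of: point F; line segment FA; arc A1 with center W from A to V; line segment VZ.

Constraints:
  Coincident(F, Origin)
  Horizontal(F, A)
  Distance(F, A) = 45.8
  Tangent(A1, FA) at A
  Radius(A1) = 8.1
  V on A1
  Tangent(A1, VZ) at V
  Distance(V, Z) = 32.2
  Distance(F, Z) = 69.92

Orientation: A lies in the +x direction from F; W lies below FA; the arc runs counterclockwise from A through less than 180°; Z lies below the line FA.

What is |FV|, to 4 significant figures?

41.28

F is at the origin; FA is horizontal with |FA| = 45.8 and A on the +x side, so A = (45.80, 0.000). The tangent condition forces WA to be normal to FA, so W = A + (0, -8.1) = (45.80, -8.100). Since WV ⟂ VZ (tangency), |WZ| = √(8.1² + 32.2²) = 33.20 regardless of where V sits on A1. So Z lies on both circle(F, 69.92) and circle(W, 33.20); the below-FA intersection is Z = (58.06, -38.96). V is the foot of the tangent from Z: V = (39.23, -12.84).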